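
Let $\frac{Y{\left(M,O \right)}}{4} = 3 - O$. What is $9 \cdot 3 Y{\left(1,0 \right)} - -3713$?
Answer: $4037$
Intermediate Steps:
$Y{\left(M,O \right)} = 12 - 4 O$ ($Y{\left(M,O \right)} = 4 \left(3 - O\right) = 12 - 4 O$)
$9 \cdot 3 Y{\left(1,0 \right)} - -3713 = 9 \cdot 3 \left(12 - 0\right) - -3713 = 27 \left(12 + 0\right) + 3713 = 27 \cdot 12 + 3713 = 324 + 3713 = 4037$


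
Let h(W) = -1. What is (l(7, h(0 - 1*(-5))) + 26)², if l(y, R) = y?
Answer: 1089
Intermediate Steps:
(l(7, h(0 - 1*(-5))) + 26)² = (7 + 26)² = 33² = 1089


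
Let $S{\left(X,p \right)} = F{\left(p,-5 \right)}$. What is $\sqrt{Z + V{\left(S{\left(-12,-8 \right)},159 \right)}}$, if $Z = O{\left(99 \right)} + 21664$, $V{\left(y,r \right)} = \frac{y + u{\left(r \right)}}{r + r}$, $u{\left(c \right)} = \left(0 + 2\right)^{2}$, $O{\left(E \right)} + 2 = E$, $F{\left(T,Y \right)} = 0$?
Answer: $\frac{\sqrt{550140159}}{159} \approx 147.52$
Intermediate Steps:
$O{\left(E \right)} = -2 + E$
$S{\left(X,p \right)} = 0$
$u{\left(c \right)} = 4$ ($u{\left(c \right)} = 2^{2} = 4$)
$V{\left(y,r \right)} = \frac{4 + y}{2 r}$ ($V{\left(y,r \right)} = \frac{y + 4}{r + r} = \frac{4 + y}{2 r}$)
$Z = 21761$ ($Z = \left(-2 + 99\right) + 21664 = 97 + 21664 = 21761$)
$\sqrt{Z + V{\left(S{\left(-12,-8 \right)},159 \right)}} = \sqrt{21761 + \frac{4 + 0}{2 \cdot 159}} = \sqrt{21761 + \frac{1}{2} \cdot \frac{1}{159} \cdot 4} = \sqrt{21761 + \frac{2}{159}} = \sqrt{\frac{3460001}{159}} = \frac{\sqrt{550140159}}{159}$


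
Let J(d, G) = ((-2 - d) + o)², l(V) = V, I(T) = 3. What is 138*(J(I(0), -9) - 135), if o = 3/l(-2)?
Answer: -25599/2 ≈ -12800.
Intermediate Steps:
o = -3/2 (o = 3/(-2) = 3*(-½) = -3/2 ≈ -1.5000)
J(d, G) = (-7/2 - d)² (J(d, G) = ((-2 - d) - 3/2)² = (-7/2 - d)²)
138*(J(I(0), -9) - 135) = 138*((7 + 2*3)²/4 - 135) = 138*((7 + 6)²/4 - 135) = 138*((¼)*13² - 135) = 138*((¼)*169 - 135) = 138*(169/4 - 135) = 138*(-371/4) = -25599/2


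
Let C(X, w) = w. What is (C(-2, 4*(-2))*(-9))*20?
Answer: 1440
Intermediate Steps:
(C(-2, 4*(-2))*(-9))*20 = ((4*(-2))*(-9))*20 = -8*(-9)*20 = 72*20 = 1440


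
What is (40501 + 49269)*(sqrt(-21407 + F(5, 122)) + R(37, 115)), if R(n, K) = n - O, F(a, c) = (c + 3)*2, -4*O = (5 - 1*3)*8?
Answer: 3680570 + 89770*I*sqrt(21157) ≈ 3.6806e+6 + 1.3057e+7*I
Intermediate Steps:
O = -4 (O = -(5 - 1*3)*8/4 = -(5 - 3)*8/4 = -8/2 = -1/4*16 = -4)
F(a, c) = 6 + 2*c (F(a, c) = (3 + c)*2 = 6 + 2*c)
R(n, K) = 4 + n (R(n, K) = n - 1*(-4) = n + 4 = 4 + n)
(40501 + 49269)*(sqrt(-21407 + F(5, 122)) + R(37, 115)) = (40501 + 49269)*(sqrt(-21407 + (6 + 2*122)) + (4 + 37)) = 89770*(sqrt(-21407 + (6 + 244)) + 41) = 89770*(sqrt(-21407 + 250) + 41) = 89770*(sqrt(-21157) + 41) = 89770*(I*sqrt(21157) + 41) = 89770*(41 + I*sqrt(21157)) = 3680570 + 89770*I*sqrt(21157)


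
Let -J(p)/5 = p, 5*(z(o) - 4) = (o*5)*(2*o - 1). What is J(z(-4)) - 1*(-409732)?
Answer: 409532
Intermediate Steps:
z(o) = 4 + o*(-1 + 2*o) (z(o) = 4 + ((o*5)*(2*o - 1))/5 = 4 + ((5*o)*(-1 + 2*o))/5 = 4 + (5*o*(-1 + 2*o))/5 = 4 + o*(-1 + 2*o))
J(p) = -5*p
J(z(-4)) - 1*(-409732) = -5*(4 - 1*(-4) + 2*(-4)**2) - 1*(-409732) = -5*(4 + 4 + 2*16) + 409732 = -5*(4 + 4 + 32) + 409732 = -5*40 + 409732 = -200 + 409732 = 409532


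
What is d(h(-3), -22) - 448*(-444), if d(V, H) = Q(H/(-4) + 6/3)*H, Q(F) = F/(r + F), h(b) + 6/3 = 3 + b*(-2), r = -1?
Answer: 2585526/13 ≈ 1.9889e+5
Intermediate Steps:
h(b) = 1 - 2*b (h(b) = -2 + (3 + b*(-2)) = -2 + (3 - 2*b) = 1 - 2*b)
Q(F) = F/(-1 + F)
d(V, H) = H*(2 - H/4)/(1 - H/4) (d(V, H) = ((H/(-4) + 6/3)/(-1 + (H/(-4) + 6/3)))*H = ((H*(-¼) + 6*(⅓))/(-1 + (H*(-¼) + 6*(⅓))))*H = ((-H/4 + 2)/(-1 + (-H/4 + 2)))*H = ((2 - H/4)/(-1 + (2 - H/4)))*H = ((2 - H/4)/(1 - H/4))*H = H*(2 - H/4)/(1 - H/4))
d(h(-3), -22) - 448*(-444) = -22*(-8 - 22)/(-4 - 22) - 448*(-444) = -22*(-30)/(-26) + 198912 = -22*(-1/26)*(-30) + 198912 = -330/13 + 198912 = 2585526/13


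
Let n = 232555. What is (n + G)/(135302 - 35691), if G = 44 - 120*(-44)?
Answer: 237879/99611 ≈ 2.3881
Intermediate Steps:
G = 5324 (G = 44 + 5280 = 5324)
(n + G)/(135302 - 35691) = (232555 + 5324)/(135302 - 35691) = 237879/99611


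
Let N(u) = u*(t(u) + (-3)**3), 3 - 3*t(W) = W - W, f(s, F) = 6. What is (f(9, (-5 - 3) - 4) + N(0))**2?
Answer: 36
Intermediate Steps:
t(W) = 1 (t(W) = 1 - (W - W)/3 = 1 - 1/3*0 = 1 + 0 = 1)
N(u) = -26*u (N(u) = u*(1 + (-3)**3) = u*(1 - 27) = u*(-26) = -26*u)
(f(9, (-5 - 3) - 4) + N(0))**2 = (6 - 26*0)**2 = (6 + 0)**2 = 6**2 = 36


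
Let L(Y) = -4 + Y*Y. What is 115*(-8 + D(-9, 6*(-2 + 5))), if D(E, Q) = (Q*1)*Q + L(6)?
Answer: 40020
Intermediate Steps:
L(Y) = -4 + Y²
D(E, Q) = 32 + Q² (D(E, Q) = (Q*1)*Q + (-4 + 6²) = Q*Q + (-4 + 36) = Q² + 32 = 32 + Q²)
115*(-8 + D(-9, 6*(-2 + 5))) = 115*(-8 + (32 + (6*(-2 + 5))²)) = 115*(-8 + (32 + (6*3)²)) = 115*(-8 + (32 + 18²)) = 115*(-8 + (32 + 324)) = 115*(-8 + 356) = 115*348 = 40020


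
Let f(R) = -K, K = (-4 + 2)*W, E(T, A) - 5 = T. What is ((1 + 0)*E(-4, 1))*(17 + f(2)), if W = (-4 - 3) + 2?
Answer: 7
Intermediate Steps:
E(T, A) = 5 + T
W = -5 (W = -7 + 2 = -5)
K = 10 (K = (-4 + 2)*(-5) = -2*(-5) = 10)
f(R) = -10 (f(R) = -1*10 = -10)
((1 + 0)*E(-4, 1))*(17 + f(2)) = ((1 + 0)*(5 - 4))*(17 - 10) = (1*1)*7 = 1*7 = 7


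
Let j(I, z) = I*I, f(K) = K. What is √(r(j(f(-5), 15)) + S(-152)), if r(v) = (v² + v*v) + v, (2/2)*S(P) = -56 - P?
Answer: √1371 ≈ 37.027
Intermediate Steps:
S(P) = -56 - P
j(I, z) = I²
r(v) = v + 2*v² (r(v) = (v² + v²) + v = 2*v² + v = v + 2*v²)
√(r(j(f(-5), 15)) + S(-152)) = √((-5)²*(1 + 2*(-5)²) + (-56 - 1*(-152))) = √(25*(1 + 2*25) + (-56 + 152)) = √(25*(1 + 50) + 96) = √(25*51 + 96) = √(1275 + 96) = √1371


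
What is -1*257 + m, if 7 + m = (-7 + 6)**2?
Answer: -263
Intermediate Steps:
m = -6 (m = -7 + (-7 + 6)**2 = -7 + (-1)**2 = -7 + 1 = -6)
-1*257 + m = -1*257 - 6 = -257 - 6 = -263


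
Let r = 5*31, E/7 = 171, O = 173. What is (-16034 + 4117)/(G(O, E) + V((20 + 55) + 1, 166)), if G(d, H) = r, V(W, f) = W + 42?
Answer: -11917/273 ≈ -43.652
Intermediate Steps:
V(W, f) = 42 + W
E = 1197 (E = 7*171 = 1197)
r = 155
G(d, H) = 155
(-16034 + 4117)/(G(O, E) + V((20 + 55) + 1, 166)) = (-16034 + 4117)/(155 + (42 + ((20 + 55) + 1))) = -11917/(155 + (42 + (75 + 1))) = -11917/(155 + (42 + 76)) = -11917/(155 + 118) = -11917/273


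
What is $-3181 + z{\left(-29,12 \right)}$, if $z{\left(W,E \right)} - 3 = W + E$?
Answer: $-3195$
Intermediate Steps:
$z{\left(W,E \right)} = 3 + E + W$ ($z{\left(W,E \right)} = 3 + \left(W + E\right) = 3 + \left(E + W\right) = 3 + E + W$)
$-3181 + z{\left(-29,12 \right)} = -3181 + \left(3 + 12 - 29\right) = -3181 - 14 = -3195$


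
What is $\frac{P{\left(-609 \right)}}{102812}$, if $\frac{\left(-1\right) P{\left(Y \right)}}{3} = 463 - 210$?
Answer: $- \frac{759}{102812} \approx -0.0073824$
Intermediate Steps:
$P{\left(Y \right)} = -759$ ($P{\left(Y \right)} = - 3 \left(463 - 210\right) = \left(-3\right) 253 = -759$)
$\frac{P{\left(-609 \right)}}{102812} = - \frac{759}{102812}$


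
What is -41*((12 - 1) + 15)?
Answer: -1066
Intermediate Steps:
-41*((12 - 1) + 15) = -41*(11 + 15) = -41*26 = -1066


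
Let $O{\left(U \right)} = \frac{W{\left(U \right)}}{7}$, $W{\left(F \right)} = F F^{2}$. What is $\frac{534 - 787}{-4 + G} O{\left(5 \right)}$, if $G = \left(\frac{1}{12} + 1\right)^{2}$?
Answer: $\frac{414000}{259} \approx 1598.5$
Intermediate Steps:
$G = \frac{169}{144}$ ($G = \left(\frac{1}{12} + 1\right)^{2} = \left(\frac{13}{12}\right)^{2} = \frac{169}{144} \approx 1.1736$)
$W{\left(F \right)} = F^{3}$
$O{\left(U \right)} = \frac{U^{3}}{7}$
$\frac{534 - 787}{-4 + G} O{\left(5 \right)} = \frac{534 - 787}{-4 + \frac{169}{144}} \frac{5^{3}}{7} = - \frac{253}{- \frac{407}{144}} \cdot \frac{1}{7} \cdot 125 = \left(-253\right) \left(- \frac{144}{407}\right) \frac{125}{7} = \frac{3312}{37} \cdot \frac{125}{7} = \frac{414000}{259}$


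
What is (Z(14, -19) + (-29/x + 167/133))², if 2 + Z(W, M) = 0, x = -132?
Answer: 84842521/308213136 ≈ 0.27527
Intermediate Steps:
Z(W, M) = -2 (Z(W, M) = -2 + 0 = -2)
(Z(14, -19) + (-29/x + 167/133))² = (-2 + (-29/(-132) + 167/133))² = (-2 + (-29*(-1/132) + 167*(1/133)))² = (-2 + (29/132 + 167/133))² = (-2 + 25901/17556)² = (-9211/17556)² = 84842521/308213136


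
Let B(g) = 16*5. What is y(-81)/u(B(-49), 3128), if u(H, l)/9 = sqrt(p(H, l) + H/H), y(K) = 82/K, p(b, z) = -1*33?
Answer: 41*I*sqrt(2)/2916 ≈ 0.019884*I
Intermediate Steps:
p(b, z) = -33
B(g) = 80
u(H, l) = 36*I*sqrt(2) (u(H, l) = 9*sqrt(-33 + H/H) = 9*sqrt(-33 + 1) = 9*sqrt(-32) = 9*(4*I*sqrt(2)) = 36*I*sqrt(2))
y(-81)/u(B(-49), 3128) = (82/(-81))/((36*I*sqrt(2))) = (82*(-1/81))*(-I*sqrt(2)/72) = -(-41)*I*sqrt(2)/2916 = 41*I*sqrt(2)/2916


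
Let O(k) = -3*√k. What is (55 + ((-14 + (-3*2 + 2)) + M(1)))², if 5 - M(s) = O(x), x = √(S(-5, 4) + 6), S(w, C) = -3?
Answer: 9*(14 + 3^(¼))² ≈ 2111.2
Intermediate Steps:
x = √3 (x = √(-3 + 6) = √3 ≈ 1.7320)
M(s) = 5 + 3*3^(¼) (M(s) = 5 - (-3)*√(√3) = 5 - (-3)*3^(¼) = 5 + 3*3^(¼))
(55 + ((-14 + (-3*2 + 2)) + M(1)))² = (55 + ((-14 + (-3*2 + 2)) + (5 + 3*3^(¼))))² = (55 + ((-14 + (-6 + 2)) + (5 + 3*3^(¼))))² = (55 + ((-14 - 4) + (5 + 3*3^(¼))))² = (55 + (-18 + (5 + 3*3^(¼))))² = (55 + (-13 + 3*3^(¼)))² = (42 + 3*3^(¼))²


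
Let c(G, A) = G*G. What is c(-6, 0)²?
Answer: 1296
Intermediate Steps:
c(G, A) = G²
c(-6, 0)² = ((-6)²)² = 36² = 1296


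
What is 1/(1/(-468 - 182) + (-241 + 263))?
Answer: 650/14299 ≈ 0.045458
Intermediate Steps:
1/(1/(-468 - 182) + (-241 + 263)) = 1/(1/(-650) + 22) = 1/(-1/650 + 22) = 1/(14299/650) = 650/14299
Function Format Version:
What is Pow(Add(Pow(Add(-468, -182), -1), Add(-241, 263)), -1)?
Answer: Rational(650, 14299) ≈ 0.045458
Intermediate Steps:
Pow(Add(Pow(Add(-468, -182), -1), Add(-241, 263)), -1) = Pow(Add(Pow(-650, -1), 22), -1) = Pow(Add(Rational(-1, 650), 22), -1) = Pow(Rational(14299, 650), -1) = Rational(650, 14299)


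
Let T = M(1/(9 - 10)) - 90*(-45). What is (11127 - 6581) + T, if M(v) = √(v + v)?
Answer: 8596 + I*√2 ≈ 8596.0 + 1.4142*I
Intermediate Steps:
M(v) = √2*√v (M(v) = √(2*v) = √2*√v)
T = 4050 + I*√2 (T = √2*√(1/(9 - 10)) - 90*(-45) = √2*√(1/(-1)) + 4050 = √2*√(-1) + 4050 = √2*I + 4050 = I*√2 + 4050 = 4050 + I*√2 ≈ 4050.0 + 1.4142*I)
(11127 - 6581) + T = (11127 - 6581) + (4050 + I*√2) = 4546 + (4050 + I*√2) = 8596 + I*√2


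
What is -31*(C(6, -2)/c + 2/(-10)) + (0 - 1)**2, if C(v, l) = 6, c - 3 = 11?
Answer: -213/35 ≈ -6.0857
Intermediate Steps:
c = 14 (c = 3 + 11 = 14)
-31*(C(6, -2)/c + 2/(-10)) + (0 - 1)**2 = -31*(6/14 + 2/(-10)) + (0 - 1)**2 = -31*(6*(1/14) + 2*(-1/10)) + (-1)**2 = -31*(3/7 - 1/5) + 1 = -31*8/35 + 1 = -248/35 + 1 = -213/35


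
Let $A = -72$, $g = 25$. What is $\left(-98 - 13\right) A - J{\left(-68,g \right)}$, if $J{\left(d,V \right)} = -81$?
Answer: $8073$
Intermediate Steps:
$\left(-98 - 13\right) A - J{\left(-68,g \right)} = \left(-98 - 13\right) \left(-72\right) - -81 = \left(-111\right) \left(-72\right) + 81 = 7992 + 81 = 8073$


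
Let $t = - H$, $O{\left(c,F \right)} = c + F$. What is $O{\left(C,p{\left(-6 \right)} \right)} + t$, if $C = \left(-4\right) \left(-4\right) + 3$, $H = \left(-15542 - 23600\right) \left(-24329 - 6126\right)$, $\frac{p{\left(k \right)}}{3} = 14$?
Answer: $-1192069549$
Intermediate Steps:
$p{\left(k \right)} = 42$ ($p{\left(k \right)} = 3 \cdot 14 = 42$)
$H = 1192069610$ ($H = \left(-39142\right) \left(-30455\right) = 1192069610$)
$C = 19$ ($C = 16 + 3 = 19$)
$O{\left(c,F \right)} = F + c$
$t = -1192069610$ ($t = \left(-1\right) 1192069610 = -1192069610$)
$O{\left(C,p{\left(-6 \right)} \right)} + t = \left(42 + 19\right) - 1192069610 = 61 - 1192069610 = -1192069549$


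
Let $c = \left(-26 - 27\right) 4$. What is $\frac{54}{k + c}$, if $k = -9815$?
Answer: $- \frac{54}{10027} \approx -0.0053855$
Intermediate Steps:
$c = -212$ ($c = \left(-53\right) 4 = -212$)
$\frac{54}{k + c} = \frac{54}{-9815 - 212} = \frac{54}{-10027} = 54 \left(- \frac{1}{10027}\right) = - \frac{54}{10027}$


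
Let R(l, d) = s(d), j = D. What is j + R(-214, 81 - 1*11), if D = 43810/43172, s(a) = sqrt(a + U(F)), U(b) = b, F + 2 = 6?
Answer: 21905/21586 + sqrt(74) ≈ 9.6171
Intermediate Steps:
F = 4 (F = -2 + 6 = 4)
s(a) = sqrt(4 + a) (s(a) = sqrt(a + 4) = sqrt(4 + a))
D = 21905/21586 (D = 43810*(1/43172) = 21905/21586 ≈ 1.0148)
j = 21905/21586 ≈ 1.0148
R(l, d) = sqrt(4 + d)
j + R(-214, 81 - 1*11) = 21905/21586 + sqrt(4 + (81 - 1*11)) = 21905/21586 + sqrt(4 + (81 - 11)) = 21905/21586 + sqrt(4 + 70) = 21905/21586 + sqrt(74)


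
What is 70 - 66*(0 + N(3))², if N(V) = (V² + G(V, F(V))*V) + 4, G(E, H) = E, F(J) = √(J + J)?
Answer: -31874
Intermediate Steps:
F(J) = √2*√J (F(J) = √(2*J) = √2*√J)
N(V) = 4 + 2*V² (N(V) = (V² + V*V) + 4 = (V² + V²) + 4 = 2*V² + 4 = 4 + 2*V²)
70 - 66*(0 + N(3))² = 70 - 66*(0 + (4 + 2*3²))² = 70 - 66*(0 + (4 + 2*9))² = 70 - 66*(0 + (4 + 18))² = 70 - 66*(0 + 22)² = 70 - 66*22² = 70 - 66*484 = 70 - 31944 = -31874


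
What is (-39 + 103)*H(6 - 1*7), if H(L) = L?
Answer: -64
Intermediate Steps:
(-39 + 103)*H(6 - 1*7) = (-39 + 103)*(6 - 1*7) = 64*(6 - 7) = 64*(-1) = -64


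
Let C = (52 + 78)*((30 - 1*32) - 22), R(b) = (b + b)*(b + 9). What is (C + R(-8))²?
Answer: 9834496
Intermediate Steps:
R(b) = 2*b*(9 + b) (R(b) = (2*b)*(9 + b) = 2*b*(9 + b))
C = -3120 (C = 130*((30 - 32) - 22) = 130*(-2 - 22) = 130*(-24) = -3120)
(C + R(-8))² = (-3120 + 2*(-8)*(9 - 8))² = (-3120 + 2*(-8)*1)² = (-3120 - 16)² = (-3136)² = 9834496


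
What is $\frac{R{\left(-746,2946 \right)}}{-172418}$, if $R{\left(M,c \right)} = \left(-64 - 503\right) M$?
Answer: $- \frac{211491}{86209} \approx -2.4532$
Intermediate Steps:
$R{\left(M,c \right)} = - 567 M$
$\frac{R{\left(-746,2946 \right)}}{-172418} = \frac{\left(-567\right) \left(-746\right)}{-172418} = 422982 \left(- \frac{1}{172418}\right) = - \frac{211491}{86209}$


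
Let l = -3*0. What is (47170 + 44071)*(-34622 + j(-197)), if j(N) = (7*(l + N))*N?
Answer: 21627857881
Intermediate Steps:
l = 0
j(N) = 7*N**2 (j(N) = (7*(0 + N))*N = (7*N)*N = 7*N**2)
(47170 + 44071)*(-34622 + j(-197)) = (47170 + 44071)*(-34622 + 7*(-197)**2) = 91241*(-34622 + 7*38809) = 91241*(-34622 + 271663) = 91241*237041 = 21627857881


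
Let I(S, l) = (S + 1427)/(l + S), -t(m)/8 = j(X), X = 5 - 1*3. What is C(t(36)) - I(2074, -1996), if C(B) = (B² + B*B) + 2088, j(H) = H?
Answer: 66433/26 ≈ 2555.1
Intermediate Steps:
X = 2 (X = 5 - 3 = 2)
t(m) = -16 (t(m) = -8*2 = -16)
I(S, l) = (1427 + S)/(S + l)
C(B) = 2088 + 2*B² (C(B) = (B² + B²) + 2088 = 2*B² + 2088 = 2088 + 2*B²)
C(t(36)) - I(2074, -1996) = (2088 + 2*(-16)²) - (1427 + 2074)/(2074 - 1996) = (2088 + 2*256) - 3501/78 = (2088 + 512) - 3501/78 = 2600 - 1*1167/26 = 2600 - 1167/26 = 66433/26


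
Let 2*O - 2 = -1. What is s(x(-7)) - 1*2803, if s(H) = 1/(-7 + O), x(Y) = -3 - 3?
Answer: -36441/13 ≈ -2803.2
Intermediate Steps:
O = 1/2 (O = 1 + (1/2)*(-1) = 1 - 1/2 = 1/2 ≈ 0.50000)
x(Y) = -6
s(H) = -2/13 (s(H) = 1/(-7 + 1/2) = 1/(-13/2) = -2/13)
s(x(-7)) - 1*2803 = -2/13 - 1*2803 = -2/13 - 2803 = -36441/13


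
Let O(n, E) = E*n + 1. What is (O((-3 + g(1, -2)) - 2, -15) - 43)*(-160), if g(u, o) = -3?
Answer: -12480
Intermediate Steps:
O(n, E) = 1 + E*n
(O((-3 + g(1, -2)) - 2, -15) - 43)*(-160) = ((1 - 15*((-3 - 3) - 2)) - 43)*(-160) = ((1 - 15*(-6 - 2)) - 43)*(-160) = ((1 - 15*(-8)) - 43)*(-160) = ((1 + 120) - 43)*(-160) = (121 - 43)*(-160) = 78*(-160) = -12480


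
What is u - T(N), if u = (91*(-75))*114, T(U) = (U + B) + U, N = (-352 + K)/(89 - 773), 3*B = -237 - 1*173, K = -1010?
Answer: -14780429/19 ≈ -7.7792e+5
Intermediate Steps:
B = -410/3 (B = (-237 - 1*173)/3 = (-237 - 173)/3 = (⅓)*(-410) = -410/3 ≈ -136.67)
N = 227/114 (N = (-352 - 1010)/(89 - 773) = -1362/(-684) = -1362*(-1/684) = 227/114 ≈ 1.9912)
T(U) = -410/3 + 2*U (T(U) = (U - 410/3) + U = (-410/3 + U) + U = -410/3 + 2*U)
u = -778050 (u = -6825*114 = -778050)
u - T(N) = -778050 - (-410/3 + 2*(227/114)) = -778050 - (-410/3 + 227/57) = -778050 - 1*(-2521/19) = -778050 + 2521/19 = -14780429/19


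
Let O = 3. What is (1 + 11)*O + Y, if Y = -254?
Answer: -218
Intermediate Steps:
(1 + 11)*O + Y = (1 + 11)*3 - 254 = 12*3 - 254 = 36 - 254 = -218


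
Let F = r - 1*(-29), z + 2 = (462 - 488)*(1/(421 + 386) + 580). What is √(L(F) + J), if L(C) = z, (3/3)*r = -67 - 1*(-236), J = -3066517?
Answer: I*√2006888288133/807 ≈ 1755.4*I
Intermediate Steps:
r = 169 (r = -67 - 1*(-236) = -67 + 236 = 169)
z = -12171200/807 (z = -2 + (462 - 488)*(1/(421 + 386) + 580) = -2 - 26*(1/807 + 580) = -2 - 26*468061/807 = -2 - 12169586/807 = -12171200/807 ≈ -15082.)
F = 198 (F = 169 - 1*(-29) = 169 + 29 = 198)
L(C) = -12171200/807
√(L(F) + J) = √(-12171200/807 - 3066517) = √(-2486850419/807) = I*√2006888288133/807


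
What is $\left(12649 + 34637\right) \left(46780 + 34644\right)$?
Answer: $3850215264$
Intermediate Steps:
$\left(12649 + 34637\right) \left(46780 + 34644\right) = 47286 \cdot 81424 = 3850215264$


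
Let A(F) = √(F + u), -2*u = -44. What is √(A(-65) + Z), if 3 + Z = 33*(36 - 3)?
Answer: √(1086 + I*√43) ≈ 32.955 + 0.09949*I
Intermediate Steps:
u = 22 (u = -½*(-44) = 22)
A(F) = √(22 + F) (A(F) = √(F + 22) = √(22 + F))
Z = 1086 (Z = -3 + 33*(36 - 3) = -3 + 33*33 = -3 + 1089 = 1086)
√(A(-65) + Z) = √(√(22 - 65) + 1086) = √(√(-43) + 1086) = √(I*√43 + 1086) = √(1086 + I*√43)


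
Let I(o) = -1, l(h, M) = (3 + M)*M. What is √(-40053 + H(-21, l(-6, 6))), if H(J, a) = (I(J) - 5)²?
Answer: I*√40017 ≈ 200.04*I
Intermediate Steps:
l(h, M) = M*(3 + M)
H(J, a) = 36 (H(J, a) = (-1 - 5)² = (-6)² = 36)
√(-40053 + H(-21, l(-6, 6))) = √(-40053 + 36) = √(-40017) = I*√40017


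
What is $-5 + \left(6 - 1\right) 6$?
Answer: $25$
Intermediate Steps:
$-5 + \left(6 - 1\right) 6 = -5 + 5 \cdot 6 = -5 + 30 = 25$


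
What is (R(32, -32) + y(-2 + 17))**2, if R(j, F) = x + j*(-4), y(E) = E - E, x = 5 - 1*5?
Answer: 16384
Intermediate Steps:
x = 0 (x = 5 - 5 = 0)
y(E) = 0
R(j, F) = -4*j (R(j, F) = 0 + j*(-4) = 0 - 4*j = -4*j)
(R(32, -32) + y(-2 + 17))**2 = (-4*32 + 0)**2 = (-128 + 0)**2 = (-128)**2 = 16384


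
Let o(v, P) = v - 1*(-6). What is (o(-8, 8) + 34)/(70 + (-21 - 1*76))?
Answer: -32/27 ≈ -1.1852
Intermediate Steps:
o(v, P) = 6 + v (o(v, P) = v + 6 = 6 + v)
(o(-8, 8) + 34)/(70 + (-21 - 1*76)) = ((6 - 8) + 34)/(70 + (-21 - 1*76)) = (-2 + 34)/(70 + (-21 - 76)) = 32/(70 - 97) = 32/(-27) = 32*(-1/27) = -32/27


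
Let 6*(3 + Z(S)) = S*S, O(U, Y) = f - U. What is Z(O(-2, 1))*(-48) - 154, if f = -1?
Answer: -18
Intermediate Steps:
O(U, Y) = -1 - U
Z(S) = -3 + S**2/6 (Z(S) = -3 + (S*S)/6 = -3 + S**2/6)
Z(O(-2, 1))*(-48) - 154 = (-3 + (-1 - 1*(-2))**2/6)*(-48) - 154 = (-3 + (-1 + 2)**2/6)*(-48) - 154 = (-3 + (1/6)*1**2)*(-48) - 154 = (-3 + (1/6)*1)*(-48) - 154 = (-3 + 1/6)*(-48) - 154 = -17/6*(-48) - 154 = 136 - 154 = -18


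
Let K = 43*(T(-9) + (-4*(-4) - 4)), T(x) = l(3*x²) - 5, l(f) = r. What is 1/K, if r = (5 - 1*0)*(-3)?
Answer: -1/344 ≈ -0.0029070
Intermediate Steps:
r = -15 (r = (5 + 0)*(-3) = 5*(-3) = -15)
l(f) = -15
T(x) = -20 (T(x) = -15 - 5 = -20)
K = -344 (K = 43*(-20 + (-4*(-4) - 4)) = 43*(-20 + (16 - 4)) = 43*(-20 + 12) = 43*(-8) = -344)
1/K = 1/(-344) = -1/344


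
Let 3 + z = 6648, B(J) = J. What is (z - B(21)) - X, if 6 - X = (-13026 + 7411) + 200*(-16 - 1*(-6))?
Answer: -997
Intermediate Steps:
z = 6645 (z = -3 + 6648 = 6645)
X = 7621 (X = 6 - ((-13026 + 7411) + 200*(-16 - 1*(-6))) = 6 - (-5615 + 200*(-16 + 6)) = 6 - (-5615 + 200*(-10)) = 6 - (-5615 - 2000) = 6 - 1*(-7615) = 6 + 7615 = 7621)
(z - B(21)) - X = (6645 - 1*21) - 1*7621 = (6645 - 21) - 7621 = 6624 - 7621 = -997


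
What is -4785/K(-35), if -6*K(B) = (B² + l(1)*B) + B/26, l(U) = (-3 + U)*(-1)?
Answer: 149292/5999 ≈ 24.886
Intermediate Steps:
l(U) = 3 - U
K(B) = -53*B/156 - B²/6 (K(B) = -((B² + (3 - 1*1)*B) + B/26)/6 = -((B² + (3 - 1)*B) + B*(1/26))/6 = -((B² + 2*B) + B/26)/6 = -(B² + 53*B/26)/6 = -53*B/156 - B²/6)
-4785/K(-35) = -4785*156/(35*(53 + 26*(-35))) = -4785*156/(35*(53 - 910)) = -4785/((-1/156*(-35)*(-857))) = -4785/(-29995/156) = -4785*(-156/29995) = 149292/5999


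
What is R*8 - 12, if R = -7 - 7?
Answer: -124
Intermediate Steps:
R = -14
R*8 - 12 = -14*8 - 12 = -112 - 12 = -124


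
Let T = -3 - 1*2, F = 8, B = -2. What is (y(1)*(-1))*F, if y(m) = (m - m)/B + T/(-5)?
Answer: -8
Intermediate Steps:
T = -5 (T = -3 - 2 = -5)
y(m) = 1 (y(m) = (m - m)/(-2) - 5/(-5) = 0*(-1/2) - 5*(-1/5) = 0 + 1 = 1)
(y(1)*(-1))*F = (1*(-1))*8 = -1*8 = -8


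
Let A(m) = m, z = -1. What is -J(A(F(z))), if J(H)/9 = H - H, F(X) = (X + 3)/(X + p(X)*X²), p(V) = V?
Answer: 0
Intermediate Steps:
F(X) = (3 + X)/(X + X³) (F(X) = (X + 3)/(X + X*X²) = (3 + X)/(X + X³))
J(H) = 0 (J(H) = 9*(H - H) = 9*0 = 0)
-J(A(F(z))) = -1*0 = 0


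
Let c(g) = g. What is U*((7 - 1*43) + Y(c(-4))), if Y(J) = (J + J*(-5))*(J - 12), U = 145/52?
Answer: -10585/13 ≈ -814.23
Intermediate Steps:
U = 145/52 (U = 145*(1/52) = 145/52 ≈ 2.7885)
Y(J) = -4*J*(-12 + J) (Y(J) = (J - 5*J)*(-12 + J) = (-4*J)*(-12 + J) = -4*J*(-12 + J))
U*((7 - 1*43) + Y(c(-4))) = 145*((7 - 1*43) + 4*(-4)*(12 - 1*(-4)))/52 = 145*((7 - 43) + 4*(-4)*(12 + 4))/52 = 145*(-36 + 4*(-4)*16)/52 = 145*(-36 - 256)/52 = (145/52)*(-292) = -10585/13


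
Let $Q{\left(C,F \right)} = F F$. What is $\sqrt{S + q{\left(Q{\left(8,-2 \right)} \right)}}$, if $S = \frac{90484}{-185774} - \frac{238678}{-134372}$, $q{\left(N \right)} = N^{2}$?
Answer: $\frac{\sqrt{673351633506304706926}}{6240705982} \approx 4.158$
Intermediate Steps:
$Q{\left(C,F \right)} = F^{2}$
$S = \frac{8045412681}{6240705982}$ ($S = 90484 \left(- \frac{1}{185774}\right) - - \frac{119339}{67186} = - \frac{45242}{92887} + \frac{119339}{67186} = \frac{8045412681}{6240705982} \approx 1.2892$)
$\sqrt{S + q{\left(Q{\left(8,-2 \right)} \right)}} = \sqrt{\frac{8045412681}{6240705982} + \left(\left(-2\right)^{2}\right)^{2}} = \sqrt{\frac{8045412681}{6240705982} + 4^{2}} = \sqrt{\frac{8045412681}{6240705982} + 16} = \sqrt{\frac{107896708393}{6240705982}} = \frac{\sqrt{673351633506304706926}}{6240705982}$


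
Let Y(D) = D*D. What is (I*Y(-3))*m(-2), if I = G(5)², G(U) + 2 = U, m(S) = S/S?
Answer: 81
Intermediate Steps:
m(S) = 1
G(U) = -2 + U
Y(D) = D²
I = 9 (I = (-2 + 5)² = 3² = 9)
(I*Y(-3))*m(-2) = (9*(-3)²)*1 = (9*9)*1 = 81*1 = 81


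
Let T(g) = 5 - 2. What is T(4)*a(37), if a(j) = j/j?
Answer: 3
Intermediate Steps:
a(j) = 1
T(g) = 3
T(4)*a(37) = 3*1 = 3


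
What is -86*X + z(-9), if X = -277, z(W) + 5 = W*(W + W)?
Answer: 23979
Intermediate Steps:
z(W) = -5 + 2*W² (z(W) = -5 + W*(W + W) = -5 + W*(2*W) = -5 + 2*W²)
-86*X + z(-9) = -86*(-277) + (-5 + 2*(-9)²) = 23822 + (-5 + 2*81) = 23822 + (-5 + 162) = 23822 + 157 = 23979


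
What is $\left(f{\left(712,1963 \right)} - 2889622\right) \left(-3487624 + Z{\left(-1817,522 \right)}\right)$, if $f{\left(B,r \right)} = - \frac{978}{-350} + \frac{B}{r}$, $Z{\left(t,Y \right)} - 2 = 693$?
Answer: $\frac{3461322084982714947}{343525} \approx 1.0076 \cdot 10^{13}$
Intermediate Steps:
$Z{\left(t,Y \right)} = 695$ ($Z{\left(t,Y \right)} = 2 + 693 = 695$)
$f{\left(B,r \right)} = \frac{489}{175} + \frac{B}{r}$ ($f{\left(B,r \right)} = \left(-978\right) \left(- \frac{1}{350}\right) + \frac{B}{r} = \frac{489}{175} + \frac{B}{r}$)
$\left(f{\left(712,1963 \right)} - 2889622\right) \left(-3487624 + Z{\left(-1817,522 \right)}\right) = \left(\left(\frac{489}{175} + \frac{712}{1963}\right) - 2889622\right) \left(-3487624 + 695\right) = \left(\left(\frac{489}{175} + 712 \cdot \frac{1}{1963}\right) - 2889622\right) \left(-3486929\right) = \left(\left(\frac{489}{175} + \frac{712}{1963}\right) - 2889622\right) \left(-3486929\right) = \left(\frac{1084507}{343525} - 2889622\right) \left(-3486929\right) = \left(- \frac{992656313043}{343525}\right) \left(-3486929\right) = \frac{3461322084982714947}{343525}$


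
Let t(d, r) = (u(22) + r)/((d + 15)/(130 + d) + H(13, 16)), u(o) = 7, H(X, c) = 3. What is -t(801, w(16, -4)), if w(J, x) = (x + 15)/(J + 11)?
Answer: -186200/97443 ≈ -1.9109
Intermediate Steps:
w(J, x) = (15 + x)/(11 + J)
t(d, r) = (7 + r)/(3 + (15 + d)/(130 + d)) (t(d, r) = (7 + r)/((d + 15)/(130 + d) + 3) = (7 + r)/((15 + d)/(130 + d) + 3) = (7 + r)/(3 + (15 + d)/(130 + d)))
-t(801, w(16, -4)) = -(910 + 7*801 + 130*((15 - 4)/(11 + 16)) + 801*((15 - 4)/(11 + 16)))/(405 + 4*801) = -(910 + 5607 + 130*(11/27) + 801*(11/27))/(405 + 3204) = -(910 + 5607 + 130*((1/27)*11) + 801*((1/27)*11))/3609 = -(910 + 5607 + 130*(11/27) + 801*(11/27))/3609 = -(910 + 5607 + 1430/27 + 979/3)/3609 = -186200/(3609*27) = -1*186200/97443 = -186200/97443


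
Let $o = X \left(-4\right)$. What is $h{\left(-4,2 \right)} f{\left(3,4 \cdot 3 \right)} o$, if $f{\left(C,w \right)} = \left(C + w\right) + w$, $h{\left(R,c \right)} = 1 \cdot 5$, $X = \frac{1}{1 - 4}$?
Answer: $180$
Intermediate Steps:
$X = - \frac{1}{3}$ ($X = \frac{1}{-3} = - \frac{1}{3} \approx -0.33333$)
$h{\left(R,c \right)} = 5$
$f{\left(C,w \right)} = C + 2 w$
$o = \frac{4}{3}$ ($o = \left(- \frac{1}{3}\right) \left(-4\right) = \frac{4}{3} \approx 1.3333$)
$h{\left(-4,2 \right)} f{\left(3,4 \cdot 3 \right)} o = 5 \left(3 + 2 \cdot 4 \cdot 3\right) \frac{4}{3} = 5 \left(3 + 2 \cdot 12\right) \frac{4}{3} = 5 \left(3 + 24\right) \frac{4}{3} = 5 \cdot 27 \cdot \frac{4}{3} = 135 \cdot \frac{4}{3} = 180$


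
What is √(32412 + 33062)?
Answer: √65474 ≈ 255.88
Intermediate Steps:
√(32412 + 33062) = √65474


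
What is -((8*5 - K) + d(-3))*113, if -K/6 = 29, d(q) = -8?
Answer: -23278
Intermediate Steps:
K = -174 (K = -6*29 = -174)
-((8*5 - K) + d(-3))*113 = -((8*5 - 1*(-174)) - 8)*113 = -((40 + 174) - 8)*113 = -(214 - 8)*113 = -206*113 = -1*23278 = -23278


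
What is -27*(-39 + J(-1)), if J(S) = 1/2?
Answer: 2079/2 ≈ 1039.5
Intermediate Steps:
J(S) = ½
-27*(-39 + J(-1)) = -27*(-39 + ½) = -27*(-77/2) = 2079/2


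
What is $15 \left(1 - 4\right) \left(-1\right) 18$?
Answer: $810$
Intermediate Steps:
$15 \left(1 - 4\right) \left(-1\right) 18 = 15 \left(\left(-3\right) \left(-1\right)\right) 18 = 15 \cdot 3 \cdot 18 = 45 \cdot 18 = 810$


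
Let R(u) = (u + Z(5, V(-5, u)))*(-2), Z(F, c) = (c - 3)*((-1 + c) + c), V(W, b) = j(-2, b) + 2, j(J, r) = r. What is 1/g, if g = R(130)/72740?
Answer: -36370/34057 ≈ -1.0679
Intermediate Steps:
V(W, b) = 2 + b (V(W, b) = b + 2 = 2 + b)
Z(F, c) = (-1 + 2*c)*(-3 + c) (Z(F, c) = (-3 + c)*(-1 + 2*c) = (-1 + 2*c)*(-3 + c))
R(u) = 22 - 4*(2 + u)**2 + 12*u (R(u) = (u + (3 - 7*(2 + u) + 2*(2 + u)**2))*(-2) = (u + (3 + (-14 - 7*u) + 2*(2 + u)**2))*(-2) = (u + (-11 - 7*u + 2*(2 + u)**2))*(-2) = (-11 - 6*u + 2*(2 + u)**2)*(-2) = 22 - 4*(2 + u)**2 + 12*u)
g = -34057/36370 (g = (6 - 4*130 - 4*130**2)/72740 = (6 - 520 - 4*16900)*(1/72740) = (6 - 520 - 67600)*(1/72740) = -68114*1/72740 = -34057/36370 ≈ -0.93640)
1/g = 1/(-34057/36370) = -36370/34057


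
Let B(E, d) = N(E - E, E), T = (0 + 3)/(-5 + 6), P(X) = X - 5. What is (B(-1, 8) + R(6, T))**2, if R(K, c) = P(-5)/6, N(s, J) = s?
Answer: 25/9 ≈ 2.7778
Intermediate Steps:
P(X) = -5 + X
T = 3 (T = 3/1 = 3*1 = 3)
B(E, d) = 0 (B(E, d) = E - E = 0)
R(K, c) = -5/3 (R(K, c) = (-5 - 5)/6 = -10*1/6 = -5/3)
(B(-1, 8) + R(6, T))**2 = (0 - 5/3)**2 = (-5/3)**2 = 25/9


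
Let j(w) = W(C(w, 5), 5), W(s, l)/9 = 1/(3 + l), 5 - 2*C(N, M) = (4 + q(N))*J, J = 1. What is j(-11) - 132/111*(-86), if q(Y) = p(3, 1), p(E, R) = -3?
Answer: 30605/296 ≈ 103.40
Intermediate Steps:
q(Y) = -3
C(N, M) = 2 (C(N, M) = 5/2 - (4 - 3)/2 = 5/2 - 1/2 = 2)
W(s, l) = 9/(3 + l)
j(w) = 9/8 (j(w) = 9/(3 + 5) = 9/8)
j(-11) - 132/111*(-86) = 9/8 - 132/111*(-86) = 9/8 - 132*1/111*(-86) = 9/8 - 44/37*(-86) = 9/8 + 3784/37 = 30605/296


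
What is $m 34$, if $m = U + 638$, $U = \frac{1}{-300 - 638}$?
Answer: $\frac{10173531}{469} \approx 21692.0$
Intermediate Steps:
$U = - \frac{1}{938}$ ($U = \frac{1}{-938} = - \frac{1}{938} \approx -0.0010661$)
$m = \frac{598443}{938}$ ($m = - \frac{1}{938} + 638 = \frac{598443}{938} \approx 638.0$)
$m 34 = \frac{598443}{938} \cdot 34 = \frac{10173531}{469}$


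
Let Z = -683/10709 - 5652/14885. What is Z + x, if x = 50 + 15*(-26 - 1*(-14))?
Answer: -20793144173/159403465 ≈ -130.44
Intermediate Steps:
Z = -70693723/159403465 (Z = -683*1/10709 - 5652*1/14885 = -683/10709 - 5652/14885 = -70693723/159403465 ≈ -0.44349)
x = -130 (x = 50 + 15*(-26 + 14) = 50 + 15*(-12) = 50 - 180 = -130)
Z + x = -70693723/159403465 - 130 = -20793144173/159403465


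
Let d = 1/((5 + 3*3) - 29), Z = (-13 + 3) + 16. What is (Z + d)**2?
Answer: 7921/225 ≈ 35.204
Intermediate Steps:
Z = 6 (Z = -10 + 16 = 6)
d = -1/15 (d = 1/((5 + 9) - 29) = 1/(14 - 29) = 1/(-15) = -1/15 ≈ -0.066667)
(Z + d)**2 = (6 - 1/15)**2 = (89/15)**2 = 7921/225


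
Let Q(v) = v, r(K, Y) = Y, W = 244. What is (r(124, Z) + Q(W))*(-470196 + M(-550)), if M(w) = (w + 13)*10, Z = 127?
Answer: -176434986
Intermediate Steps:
M(w) = 130 + 10*w (M(w) = (13 + w)*10 = 130 + 10*w)
(r(124, Z) + Q(W))*(-470196 + M(-550)) = (127 + 244)*(-470196 + (130 + 10*(-550))) = 371*(-470196 + (130 - 5500)) = 371*(-470196 - 5370) = 371*(-475566) = -176434986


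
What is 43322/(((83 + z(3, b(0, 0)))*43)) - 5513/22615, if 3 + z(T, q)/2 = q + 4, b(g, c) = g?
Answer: 191915403/16531565 ≈ 11.609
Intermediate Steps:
z(T, q) = 2 + 2*q (z(T, q) = -6 + 2*(q + 4) = -6 + 2*(4 + q) = -6 + (8 + 2*q) = 2 + 2*q)
43322/(((83 + z(3, b(0, 0)))*43)) - 5513/22615 = 43322/(((83 + (2 + 2*0))*43)) - 5513/22615 = 43322/(((83 + (2 + 0))*43)) - 5513*1/22615 = 43322/(((83 + 2)*43)) - 5513/22615 = 43322/((85*43)) - 5513/22615 = 43322/3655 - 5513/22615 = 191915403/16531565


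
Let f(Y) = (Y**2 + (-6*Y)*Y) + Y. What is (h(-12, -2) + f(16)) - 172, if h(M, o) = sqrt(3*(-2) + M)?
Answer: -1436 + 3*I*sqrt(2) ≈ -1436.0 + 4.2426*I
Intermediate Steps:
h(M, o) = sqrt(-6 + M)
f(Y) = Y - 5*Y**2 (f(Y) = (Y**2 - 6*Y**2) + Y = -5*Y**2 + Y = Y - 5*Y**2)
(h(-12, -2) + f(16)) - 172 = (sqrt(-6 - 12) + 16*(1 - 5*16)) - 172 = (sqrt(-18) + 16*(1 - 80)) - 172 = (3*I*sqrt(2) + 16*(-79)) - 172 = (3*I*sqrt(2) - 1264) - 172 = (-1264 + 3*I*sqrt(2)) - 172 = -1436 + 3*I*sqrt(2)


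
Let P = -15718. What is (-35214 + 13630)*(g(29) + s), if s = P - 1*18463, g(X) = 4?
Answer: 737676368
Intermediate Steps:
s = -34181 (s = -15718 - 1*18463 = -15718 - 18463 = -34181)
(-35214 + 13630)*(g(29) + s) = (-35214 + 13630)*(4 - 34181) = -21584*(-34177) = 737676368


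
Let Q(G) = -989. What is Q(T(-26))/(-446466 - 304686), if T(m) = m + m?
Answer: 989/751152 ≈ 0.0013166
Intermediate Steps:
T(m) = 2*m
Q(T(-26))/(-446466 - 304686) = -989/(-446466 - 304686) = -989/(-751152) = -989*(-1/751152) = 989/751152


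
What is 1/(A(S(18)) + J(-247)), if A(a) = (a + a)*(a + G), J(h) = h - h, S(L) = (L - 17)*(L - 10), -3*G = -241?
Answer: 3/4240 ≈ 0.00070755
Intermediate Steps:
G = 241/3 (G = -⅓*(-241) = 241/3 ≈ 80.333)
S(L) = (-17 + L)*(-10 + L)
J(h) = 0
A(a) = 2*a*(241/3 + a) (A(a) = (a + a)*(a + 241/3) = (2*a)*(241/3 + a) = 2*a*(241/3 + a))
1/(A(S(18)) + J(-247)) = 1/(2*(170 + 18² - 27*18)*(241 + 3*(170 + 18² - 27*18))/3 + 0) = 1/(2*(170 + 324 - 486)*(241 + 3*(170 + 324 - 486))/3 + 0) = 1/((⅔)*8*(241 + 3*8) + 0) = 1/((⅔)*8*(241 + 24) + 0) = 1/((⅔)*8*265 + 0) = 1/(4240/3 + 0) = 1/(4240/3) = 3/4240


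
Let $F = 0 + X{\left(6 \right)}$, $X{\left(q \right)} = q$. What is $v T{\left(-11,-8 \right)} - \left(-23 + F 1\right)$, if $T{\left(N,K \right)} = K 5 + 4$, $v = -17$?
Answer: $629$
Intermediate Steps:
$T{\left(N,K \right)} = 4 + 5 K$ ($T{\left(N,K \right)} = 5 K + 4 = 4 + 5 K$)
$F = 6$ ($F = 0 + 6 = 6$)
$v T{\left(-11,-8 \right)} - \left(-23 + F 1\right) = - 17 \left(4 + 5 \left(-8\right)\right) + \left(27 - \left(4 + 6 \cdot 1\right)\right) = - 17 \left(4 - 40\right) + \left(27 - \left(4 + 6\right)\right) = \left(-17\right) \left(-36\right) + \left(27 - 10\right) = 612 + \left(27 - 10\right) = 612 + 17 = 629$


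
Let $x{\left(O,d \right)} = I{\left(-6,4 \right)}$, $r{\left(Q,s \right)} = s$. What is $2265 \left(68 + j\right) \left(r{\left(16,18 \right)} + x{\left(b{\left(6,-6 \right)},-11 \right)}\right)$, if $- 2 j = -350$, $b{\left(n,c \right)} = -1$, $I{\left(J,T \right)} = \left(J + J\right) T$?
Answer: $-16511850$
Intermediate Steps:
$I{\left(J,T \right)} = 2 J T$
$x{\left(O,d \right)} = -48$ ($x{\left(O,d \right)} = 2 \left(-6\right) 4 = -48$)
$j = 175$ ($j = \left(- \frac{1}{2}\right) \left(-350\right) = 175$)
$2265 \left(68 + j\right) \left(r{\left(16,18 \right)} + x{\left(b{\left(6,-6 \right)},-11 \right)}\right) = 2265 \left(68 + 175\right) \left(18 - 48\right) = 2265 \cdot 243 \left(-30\right) = 2265 \left(-7290\right) = -16511850$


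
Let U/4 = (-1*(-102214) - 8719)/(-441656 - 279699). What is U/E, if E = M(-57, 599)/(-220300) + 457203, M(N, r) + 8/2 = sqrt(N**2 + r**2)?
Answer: -1020694788676955200/900130832463836331739861 - 50669000*sqrt(14482)/900130832463836331739861 ≈ -1.1339e-6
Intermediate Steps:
M(N, r) = -4 + sqrt(N**2 + r**2)
E = 25180455226/55075 - sqrt(14482)/44060 (E = (-4 + sqrt((-57)**2 + 599**2))/(-220300) + 457203 = (-4 + sqrt(3249 + 358801))*(-1/220300) + 457203 = (-4 + sqrt(362050))*(-1/220300) + 457203 = (-4 + 5*sqrt(14482))*(-1/220300) + 457203 = (1/55075 - sqrt(14482)/44060) + 457203 = 25180455226/55075 - sqrt(14482)/44060 ≈ 4.5720e+5)
U = -74796/144271 (U = 4*((-1*(-102214) - 8719)/(-441656 - 279699)) = 4*((102214 - 8719)/(-721355)) = 4*(93495*(-1/721355)) = 4*(-18699/144271) = -74796/144271 ≈ -0.51844)
U/E = -74796/(144271*(25180455226/55075 - sqrt(14482)/44060))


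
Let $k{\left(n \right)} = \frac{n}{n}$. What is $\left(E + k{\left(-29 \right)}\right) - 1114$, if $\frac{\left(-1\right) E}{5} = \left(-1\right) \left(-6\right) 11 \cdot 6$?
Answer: $-3093$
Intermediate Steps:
$k{\left(n \right)} = 1$
$E = -1980$ ($E = - 5 \left(-1\right) \left(-6\right) 11 \cdot 6 = - 5 \cdot 6 \cdot 66 = \left(-5\right) 396 = -1980$)
$\left(E + k{\left(-29 \right)}\right) - 1114 = \left(-1980 + 1\right) - 1114 = -1979 - 1114 = -3093$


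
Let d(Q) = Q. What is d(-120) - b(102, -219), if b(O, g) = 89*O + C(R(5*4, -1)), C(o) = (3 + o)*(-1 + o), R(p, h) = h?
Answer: -9194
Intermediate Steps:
C(o) = (-1 + o)*(3 + o)
b(O, g) = -4 + 89*O (b(O, g) = 89*O + (-3 + (-1)² + 2*(-1)) = 89*O + (-3 + 1 - 2) = 89*O - 4 = -4 + 89*O)
d(-120) - b(102, -219) = -120 - (-4 + 89*102) = -120 - (-4 + 9078) = -120 - 1*9074 = -120 - 9074 = -9194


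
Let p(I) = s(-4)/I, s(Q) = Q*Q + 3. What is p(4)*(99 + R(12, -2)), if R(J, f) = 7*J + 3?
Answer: 1767/2 ≈ 883.50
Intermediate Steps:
s(Q) = 3 + Q² (s(Q) = Q² + 3 = 3 + Q²)
R(J, f) = 3 + 7*J
p(I) = 19/I (p(I) = (3 + (-4)²)/I = (3 + 16)/I = 19/I)
p(4)*(99 + R(12, -2)) = (19/4)*(99 + (3 + 7*12)) = (19*(¼))*(99 + (3 + 84)) = 19*(99 + 87)/4 = (19/4)*186 = 1767/2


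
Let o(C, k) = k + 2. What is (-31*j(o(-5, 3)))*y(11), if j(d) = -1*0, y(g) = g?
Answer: 0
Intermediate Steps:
o(C, k) = 2 + k
j(d) = 0
(-31*j(o(-5, 3)))*y(11) = -31*0*11 = 0*11 = 0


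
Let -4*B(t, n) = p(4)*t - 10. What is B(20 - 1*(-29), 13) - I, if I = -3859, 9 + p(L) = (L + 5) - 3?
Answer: 15593/4 ≈ 3898.3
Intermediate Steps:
p(L) = -7 + L (p(L) = -9 + ((L + 5) - 3) = -9 + ((5 + L) - 3) = -9 + (2 + L) = -7 + L)
B(t, n) = 5/2 + 3*t/4 (B(t, n) = -((-7 + 4)*t - 10)/4 = -(-3*t - 10)/4 = -(-10 - 3*t)/4 = 5/2 + 3*t/4)
B(20 - 1*(-29), 13) - I = (5/2 + 3*(20 - 1*(-29))/4) - 1*(-3859) = (5/2 + 3*(20 + 29)/4) + 3859 = (5/2 + (¾)*49) + 3859 = (5/2 + 147/4) + 3859 = 157/4 + 3859 = 15593/4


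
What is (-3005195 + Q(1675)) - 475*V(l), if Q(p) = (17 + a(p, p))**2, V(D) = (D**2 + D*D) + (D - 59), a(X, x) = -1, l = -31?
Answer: -3875139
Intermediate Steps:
V(D) = -59 + D + 2*D**2 (V(D) = (D**2 + D**2) + (-59 + D) = 2*D**2 + (-59 + D) = -59 + D + 2*D**2)
Q(p) = 256 (Q(p) = (17 - 1)**2 = 16**2 = 256)
(-3005195 + Q(1675)) - 475*V(l) = (-3005195 + 256) - 475*(-59 - 31 + 2*(-31)**2) = -3004939 - 475*(-59 - 31 + 2*961) = -3004939 - 475*(-59 - 31 + 1922) = -3004939 - 475*1832 = -3004939 - 870200 = -3875139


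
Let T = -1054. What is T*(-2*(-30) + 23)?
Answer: -87482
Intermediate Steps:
T*(-2*(-30) + 23) = -1054*(-2*(-30) + 23) = -1054*(60 + 23) = -1054*83 = -87482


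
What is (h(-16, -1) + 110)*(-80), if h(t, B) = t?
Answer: -7520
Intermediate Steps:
(h(-16, -1) + 110)*(-80) = (-16 + 110)*(-80) = 94*(-80) = -7520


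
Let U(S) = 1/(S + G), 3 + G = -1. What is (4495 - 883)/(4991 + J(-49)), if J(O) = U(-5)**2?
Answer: 73143/101068 ≈ 0.72370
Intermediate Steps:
G = -4 (G = -3 - 1 = -4)
U(S) = 1/(-4 + S) (U(S) = 1/(S - 4) = 1/(-4 + S))
J(O) = 1/81 (J(O) = (1/(-4 - 5))**2 = (1/(-9))**2 = (-1/9)**2 = 1/81)
(4495 - 883)/(4991 + J(-49)) = (4495 - 883)/(4991 + 1/81) = 3612/(404272/81) = 3612*(81/404272) = 73143/101068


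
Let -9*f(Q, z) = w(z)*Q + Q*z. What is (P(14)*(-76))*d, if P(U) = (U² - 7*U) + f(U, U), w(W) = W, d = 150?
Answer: -1862000/3 ≈ -6.2067e+5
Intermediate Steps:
f(Q, z) = -2*Q*z/9 (f(Q, z) = -(z*Q + Q*z)/9 = -(Q*z + Q*z)/9 = -2*Q*z/9)
P(U) = -7*U + 7*U²/9 (P(U) = (U² - 7*U) - 2*U*U/9 = (U² - 7*U) - 2*U²/9 = -7*U + 7*U²/9)
(P(14)*(-76))*d = (((7/9)*14*(-9 + 14))*(-76))*150 = (((7/9)*14*5)*(-76))*150 = ((490/9)*(-76))*150 = -37240/9*150 = -1862000/3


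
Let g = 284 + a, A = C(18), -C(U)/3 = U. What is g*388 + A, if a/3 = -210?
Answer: -134302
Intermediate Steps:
C(U) = -3*U
A = -54 (A = -3*18 = -54)
a = -630 (a = 3*(-210) = -630)
g = -346 (g = 284 - 630 = -346)
g*388 + A = -346*388 - 54 = -134248 - 54 = -134302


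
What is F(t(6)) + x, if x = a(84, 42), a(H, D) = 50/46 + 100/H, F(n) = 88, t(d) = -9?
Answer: 43604/483 ≈ 90.277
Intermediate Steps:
a(H, D) = 25/23 + 100/H (a(H, D) = 50*(1/46) + 100/H = 25/23 + 100/H)
x = 1100/483 (x = 25/23 + 100/84 = 25/23 + 100*(1/84) = 25/23 + 25/21 = 1100/483 ≈ 2.2774)
F(t(6)) + x = 88 + 1100/483 = 43604/483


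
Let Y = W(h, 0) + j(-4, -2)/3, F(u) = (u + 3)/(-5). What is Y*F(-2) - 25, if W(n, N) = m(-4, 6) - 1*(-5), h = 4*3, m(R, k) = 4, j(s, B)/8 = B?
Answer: -386/15 ≈ -25.733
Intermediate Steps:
j(s, B) = 8*B
F(u) = -3/5 - u/5 (F(u) = (3 + u)*(-1/5) = -3/5 - u/5)
h = 12
W(n, N) = 9 (W(n, N) = 4 - 1*(-5) = 4 + 5 = 9)
Y = 11/3 (Y = 9 + (8*(-2))/3 = 9 - 16*1/3 = 9 - 16/3 = 11/3 ≈ 3.6667)
Y*F(-2) - 25 = 11*(-3/5 - 1/5*(-2))/3 - 25 = 11*(-3/5 + 2/5)/3 - 25 = (11/3)*(-1/5) - 25 = -11/15 - 25 = -386/15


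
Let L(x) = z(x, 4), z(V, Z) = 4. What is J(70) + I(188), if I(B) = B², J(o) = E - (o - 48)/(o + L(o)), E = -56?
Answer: 1305645/37 ≈ 35288.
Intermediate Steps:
L(x) = 4
J(o) = -56 - (-48 + o)/(4 + o) (J(o) = -56 - (o - 48)/(o + 4) = -56 - (-48 + o)/(4 + o))
J(70) + I(188) = (-176 - 57*70)/(4 + 70) + 188² = (-176 - 3990)/74 + 35344 = (1/74)*(-4166) + 35344 = -2083/37 + 35344 = 1305645/37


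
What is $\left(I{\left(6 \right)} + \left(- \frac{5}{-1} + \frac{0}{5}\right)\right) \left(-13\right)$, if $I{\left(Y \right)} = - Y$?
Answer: $13$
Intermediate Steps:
$\left(I{\left(6 \right)} + \left(- \frac{5}{-1} + \frac{0}{5}\right)\right) \left(-13\right) = \left(\left(-1\right) 6 + \left(- \frac{5}{-1} + \frac{0}{5}\right)\right) \left(-13\right) = \left(-6 + \left(\left(-5\right) \left(-1\right) + 0 \cdot \frac{1}{5}\right)\right) \left(-13\right) = \left(-6 + \left(5 + 0\right)\right) \left(-13\right) = \left(-6 + 5\right) \left(-13\right) = \left(-1\right) \left(-13\right) = 13$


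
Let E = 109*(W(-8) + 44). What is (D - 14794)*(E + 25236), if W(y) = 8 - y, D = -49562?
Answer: -2044976256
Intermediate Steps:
E = 6540 (E = 109*((8 - 1*(-8)) + 44) = 109*((8 + 8) + 44) = 109*(16 + 44) = 109*60 = 6540)
(D - 14794)*(E + 25236) = (-49562 - 14794)*(6540 + 25236) = -64356*31776 = -2044976256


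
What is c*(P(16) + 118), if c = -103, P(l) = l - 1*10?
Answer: -12772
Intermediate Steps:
P(l) = -10 + l (P(l) = l - 10 = -10 + l)
c*(P(16) + 118) = -103*((-10 + 16) + 118) = -103*(6 + 118) = -103*124 = -12772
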